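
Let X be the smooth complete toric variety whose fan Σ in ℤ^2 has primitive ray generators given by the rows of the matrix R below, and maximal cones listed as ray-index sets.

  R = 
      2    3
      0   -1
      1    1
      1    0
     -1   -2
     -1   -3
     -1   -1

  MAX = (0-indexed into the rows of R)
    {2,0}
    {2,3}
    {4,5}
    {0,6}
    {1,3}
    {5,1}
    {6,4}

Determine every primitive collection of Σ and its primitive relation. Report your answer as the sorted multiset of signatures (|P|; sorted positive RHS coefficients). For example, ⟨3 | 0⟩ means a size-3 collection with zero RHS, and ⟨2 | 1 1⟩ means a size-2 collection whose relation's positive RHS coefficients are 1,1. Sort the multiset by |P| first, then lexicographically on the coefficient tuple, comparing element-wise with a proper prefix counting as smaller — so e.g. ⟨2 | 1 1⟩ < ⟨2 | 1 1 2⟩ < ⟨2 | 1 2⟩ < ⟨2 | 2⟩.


Σ has 14 primitive collections:

  {2,6}:  v_{2} + v_{6} = 0 — sig = ⟨2 | 0⟩
  {0,4}:  v_{0} + v_{4} = v_{2} — sig = ⟨2 | 1⟩
  {0,5}:  v_{0} + v_{5} = v_{3} — sig = ⟨2 | 1⟩
  {1,2}:  v_{1} + v_{2} = v_{3} — sig = ⟨2 | 1⟩
  {1,4}:  v_{1} + v_{4} = v_{5} — sig = ⟨2 | 1⟩
  {1,6}:  v_{1} + v_{6} = v_{4} — sig = ⟨2 | 1⟩
  {2,4}:  v_{2} + v_{4} = v_{1} — sig = ⟨2 | 1⟩
  {3,6}:  v_{3} + v_{6} = v_{1} — sig = ⟨2 | 1⟩
  {0,1}:  v_{0} + v_{1} = 2·v_{2} — sig = ⟨2 | 2⟩
  {2,5}:  v_{2} + v_{5} = 2·v_{1} — sig = ⟨2 | 2⟩
  {3,4}:  v_{3} + v_{4} = 2·v_{1} — sig = ⟨2 | 2⟩
  {5,6}:  v_{5} + v_{6} = 2·v_{4} — sig = ⟨2 | 2⟩
  {0,3}:  v_{0} + v_{3} = 3·v_{2} — sig = ⟨2 | 3⟩
  {3,5}:  v_{3} + v_{5} = 3·v_{1} — sig = ⟨2 | 3⟩

Hence PRS(X_Σ) =
[⟨2 | 0⟩, ⟨2 | 1⟩, ⟨2 | 1⟩, ⟨2 | 1⟩, ⟨2 | 1⟩, ⟨2 | 1⟩, ⟨2 | 1⟩, ⟨2 | 1⟩, ⟨2 | 2⟩, ⟨2 | 2⟩, ⟨2 | 2⟩, ⟨2 | 2⟩, ⟨2 | 3⟩, ⟨2 | 3⟩]


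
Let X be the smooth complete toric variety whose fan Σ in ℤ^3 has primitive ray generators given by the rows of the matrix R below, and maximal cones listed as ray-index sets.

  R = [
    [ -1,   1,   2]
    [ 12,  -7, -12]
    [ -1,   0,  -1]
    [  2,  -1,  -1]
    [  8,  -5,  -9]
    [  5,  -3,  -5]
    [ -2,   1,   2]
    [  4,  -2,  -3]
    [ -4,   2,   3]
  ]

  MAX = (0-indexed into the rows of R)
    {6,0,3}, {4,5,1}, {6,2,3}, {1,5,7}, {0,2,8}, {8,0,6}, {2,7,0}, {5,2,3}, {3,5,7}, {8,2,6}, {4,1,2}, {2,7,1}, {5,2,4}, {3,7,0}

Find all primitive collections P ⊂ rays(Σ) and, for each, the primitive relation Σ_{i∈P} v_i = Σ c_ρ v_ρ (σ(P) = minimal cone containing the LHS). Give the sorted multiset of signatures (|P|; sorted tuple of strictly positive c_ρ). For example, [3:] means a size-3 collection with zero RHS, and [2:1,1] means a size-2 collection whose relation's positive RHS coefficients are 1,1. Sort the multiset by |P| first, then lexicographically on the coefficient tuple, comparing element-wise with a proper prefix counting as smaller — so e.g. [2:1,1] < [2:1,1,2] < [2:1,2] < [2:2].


20 collections generate NE(X_Σ); each relation:

  P = {7,8}:  v_{7} + v_{8} = 0  ⇒ sig = [2:]
  P = {0,5}:  v_{0} + v_{5} = v_{7}  ⇒ sig = [2:1]
  P = {1,8}:  v_{1} + v_{8} = v_{4}  ⇒ sig = [2:1]
  P = {3,8}:  v_{3} + v_{8} = v_{6}  ⇒ sig = [2:1]
  P = {4,7}:  v_{4} + v_{7} = v_{1}  ⇒ sig = [2:1]
  P = {6,7}:  v_{6} + v_{7} = v_{3}  ⇒ sig = [2:1]
  P = {4,8}:  v_{4} + v_{8} = v_{2} + v_{5}  ⇒ sig = [2:1,1]
  P = {5,8}:  v_{5} + v_{8} = v_{2} + v_{3}  ⇒ sig = [2:1,1]
  P = {4,6}:  v_{4} + v_{6} = v_{2} + v_{3} + v_{5}  ⇒ sig = [2:1,1,1]
  P = {0,4}:  v_{0} + v_{4} = v_{2} + 2·v_{7}  ⇒ sig = [2:1,2]
  P = {1,3}:  v_{1} + v_{3} = 2·v_{5} + v_{7}  ⇒ sig = [2:1,2]
  P = {5,6}:  v_{5} + v_{6} = v_{2} + 2·v_{3}  ⇒ sig = [2:1,2]
  P = {0,1}:  v_{0} + v_{1} = v_{2} + 3·v_{7}  ⇒ sig = [2:1,3]
  P = {1,6}:  v_{1} + v_{6} = 2·v_{5}  ⇒ sig = [2:2]
  P = {3,4}:  v_{3} + v_{4} = 2·v_{5}  ⇒ sig = [2:2]
  P = {0,2,3}:  v_{0} + v_{2} + v_{3} = 0  ⇒ sig = [3:]
  P = {0,2,6}:  v_{0} + v_{2} + v_{6} = v_{8}  ⇒ sig = [3:1]
  P = {2,3,7}:  v_{2} + v_{3} + v_{7} = v_{5}  ⇒ sig = [3:1]
  P = {2,5,7}:  v_{2} + v_{5} + v_{7} = v_{4}  ⇒ sig = [3:1]
  P = {1,2,5}:  v_{1} + v_{2} + v_{5} = 2·v_{4}  ⇒ sig = [3:2]

Sorted signature multiset PRS(X):
[[2:], [2:1], [2:1], [2:1], [2:1], [2:1], [2:1,1], [2:1,1], [2:1,1,1], [2:1,2], [2:1,2], [2:1,2], [2:1,3], [2:2], [2:2], [3:], [3:1], [3:1], [3:1], [3:2]]


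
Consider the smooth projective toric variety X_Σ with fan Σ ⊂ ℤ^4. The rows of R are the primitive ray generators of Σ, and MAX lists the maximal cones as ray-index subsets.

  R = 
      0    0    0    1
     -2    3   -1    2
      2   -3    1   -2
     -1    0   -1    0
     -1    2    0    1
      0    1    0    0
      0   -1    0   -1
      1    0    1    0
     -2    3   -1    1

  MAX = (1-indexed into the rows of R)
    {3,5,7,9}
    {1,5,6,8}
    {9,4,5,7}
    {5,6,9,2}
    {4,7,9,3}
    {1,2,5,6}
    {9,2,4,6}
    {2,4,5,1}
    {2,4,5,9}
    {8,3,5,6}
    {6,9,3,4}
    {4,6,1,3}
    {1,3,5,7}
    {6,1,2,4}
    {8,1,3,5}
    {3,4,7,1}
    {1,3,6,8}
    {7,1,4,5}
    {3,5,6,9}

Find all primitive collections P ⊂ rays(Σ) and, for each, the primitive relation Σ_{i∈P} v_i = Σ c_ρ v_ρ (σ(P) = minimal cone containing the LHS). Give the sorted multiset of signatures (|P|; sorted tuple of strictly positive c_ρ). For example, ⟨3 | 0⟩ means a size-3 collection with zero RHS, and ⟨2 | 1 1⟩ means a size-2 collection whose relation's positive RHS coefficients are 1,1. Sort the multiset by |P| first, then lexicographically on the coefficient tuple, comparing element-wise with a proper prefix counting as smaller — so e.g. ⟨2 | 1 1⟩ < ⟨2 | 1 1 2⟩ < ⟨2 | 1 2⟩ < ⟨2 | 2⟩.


Δ(Σ) — 9 vertices, 11 min non-faces:

  • {2,3}:  v_{2} + v_{3} = 0  ⟹  sig = ⟨2 | 0⟩
  • {4,8}:  v_{4} + v_{8} = 0  ⟹  sig = ⟨2 | 0⟩
  • {1,9}:  v_{1} + v_{9} = v_{2}  ⟹  sig = ⟨2 | 1⟩
  • {2,7}:  v_{2} + v_{7} = v_{4} + v_{5}  ⟹  sig = ⟨2 | 1 1⟩
  • {6,7}:  v_{6} + v_{7} = v_{3} + v_{9}  ⟹  sig = ⟨2 | 1 1⟩
  • {7,8}:  v_{7} + v_{8} = v_{3} + v_{5}  ⟹  sig = ⟨2 | 1 1⟩
  • {8,9}:  v_{8} + v_{9} = v_{5} + v_{6}  ⟹  sig = ⟨2 | 1 1⟩
  • {2,8}:  v_{2} + v_{8} = v_{1} + v_{5} + v_{6}  ⟹  sig = ⟨2 | 1 1 1⟩
  • {3,4,5}:  v_{3} + v_{4} + v_{5} = v_{7}  ⟹  sig = ⟨3 | 1⟩
  • {4,5,6}:  v_{4} + v_{5} + v_{6} = v_{9}  ⟹  sig = ⟨3 | 1⟩
  • {1,3,5,6}:  v_{1} + v_{3} + v_{5} + v_{6} = v_{8}  ⟹  sig = ⟨4 | 1⟩

so the primitive-relation signature multiset is
    |P|=2: 8 collections, coeffs (), (), (1), (1,1), (1,1), (1,1), (1,1), (1,1,1)
    |P|=3: 2 collections, coeffs (1), (1)
    |P|=4: 1 collection, coeffs (1)


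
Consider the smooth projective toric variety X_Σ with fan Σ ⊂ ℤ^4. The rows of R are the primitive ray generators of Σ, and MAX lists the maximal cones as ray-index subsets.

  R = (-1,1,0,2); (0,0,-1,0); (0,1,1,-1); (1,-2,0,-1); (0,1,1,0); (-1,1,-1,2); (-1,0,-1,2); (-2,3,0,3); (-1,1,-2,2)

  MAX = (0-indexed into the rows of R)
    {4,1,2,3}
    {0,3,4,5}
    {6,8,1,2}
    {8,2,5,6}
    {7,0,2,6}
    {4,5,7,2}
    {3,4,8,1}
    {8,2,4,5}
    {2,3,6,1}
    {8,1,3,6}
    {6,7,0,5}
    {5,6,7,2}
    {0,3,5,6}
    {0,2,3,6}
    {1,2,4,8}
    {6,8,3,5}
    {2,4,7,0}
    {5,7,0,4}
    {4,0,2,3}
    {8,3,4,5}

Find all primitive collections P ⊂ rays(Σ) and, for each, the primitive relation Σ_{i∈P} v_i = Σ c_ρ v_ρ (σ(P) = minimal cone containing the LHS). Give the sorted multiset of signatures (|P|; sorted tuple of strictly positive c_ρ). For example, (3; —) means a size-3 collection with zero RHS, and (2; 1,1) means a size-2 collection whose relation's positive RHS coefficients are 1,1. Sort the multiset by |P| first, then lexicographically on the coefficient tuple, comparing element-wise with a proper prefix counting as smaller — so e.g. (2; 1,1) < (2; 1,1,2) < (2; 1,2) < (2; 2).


The 10 primitive collections of Σ (r=9, n=4):

  P={0,1}:  v_{0} + v_{1} = v_{5} ; sig = (2; 1)
  P={1,5}:  v_{1} + v_{5} = v_{8} ; sig = (2; 1)
  P={3,7}:  v_{3} + v_{7} = v_{0} ; sig = (2; 1)
  P={4,6}:  v_{4} + v_{6} = v_{0} ; sig = (2; 1)
  P={1,7}:  v_{1} + v_{7} = v_{2} + 2·v_{5} ; sig = (2; 1,2)
  P={7,8}:  v_{7} + v_{8} = v_{2} + 3·v_{5} ; sig = (2; 1,3)
  P={0,8}:  v_{0} + v_{8} = 2·v_{5} ; sig = (2; 2)
  P={2,3,5}:  v_{2} + v_{3} + v_{5} = 0 ; sig = (3; —)
  P={0,2,5}:  v_{0} + v_{2} + v_{5} = v_{7} ; sig = (3; 1)
  P={2,3,8}:  v_{2} + v_{3} + v_{8} = v_{1} ; sig = (3; 1)

Signatures (|P|; sorted positive RHS coefficients), sorted:
    |P|=2: 7 collections, coeffs (1), (1), (1), (1), (1,2), (1,3), (2)
    |P|=3: 3 collections, coeffs (), (1), (1)


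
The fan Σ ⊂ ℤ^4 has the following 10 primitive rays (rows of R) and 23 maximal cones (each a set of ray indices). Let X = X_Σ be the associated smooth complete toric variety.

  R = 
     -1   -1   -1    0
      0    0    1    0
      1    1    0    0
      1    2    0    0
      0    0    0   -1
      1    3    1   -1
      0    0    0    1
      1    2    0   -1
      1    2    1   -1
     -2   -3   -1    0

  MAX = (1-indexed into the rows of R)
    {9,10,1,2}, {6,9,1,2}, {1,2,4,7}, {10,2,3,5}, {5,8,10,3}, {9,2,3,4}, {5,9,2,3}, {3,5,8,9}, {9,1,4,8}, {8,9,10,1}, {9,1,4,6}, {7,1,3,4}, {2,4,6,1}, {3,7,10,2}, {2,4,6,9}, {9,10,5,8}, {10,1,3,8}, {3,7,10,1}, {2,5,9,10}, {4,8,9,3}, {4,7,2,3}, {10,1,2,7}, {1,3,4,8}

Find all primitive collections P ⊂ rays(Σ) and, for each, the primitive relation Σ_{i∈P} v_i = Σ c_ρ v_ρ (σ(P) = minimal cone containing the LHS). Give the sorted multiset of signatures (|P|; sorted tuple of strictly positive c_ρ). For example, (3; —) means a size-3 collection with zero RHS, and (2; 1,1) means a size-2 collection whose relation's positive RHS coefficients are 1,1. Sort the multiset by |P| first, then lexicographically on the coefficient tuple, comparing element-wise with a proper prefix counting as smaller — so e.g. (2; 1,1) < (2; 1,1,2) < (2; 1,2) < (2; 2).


The 16 primitive collections of Σ (r=10, n=4):

  P={5,7}:  v_{5} + v_{7} = 0  ⟹  sig = (2; —)
  P={2,8}:  v_{2} + v_{8} = v_{9}  ⟹  sig = (2; 1)
  P={4,5}:  v_{4} + v_{5} = v_{8}  ⟹  sig = (2; 1)
  P={4,10}:  v_{4} + v_{10} = v_{1}  ⟹  sig = (2; 1)
  P={7,8}:  v_{7} + v_{8} = v_{4}  ⟹  sig = (2; 1)
  P={1,5}:  v_{1} + v_{5} = v_{8} + v_{10}  ⟹  sig = (2; 1,1)
  P={3,6}:  v_{3} + v_{6} = v_{4} + v_{9}  ⟹  sig = (2; 1,1)
  P={7,9}:  v_{7} + v_{9} = v_{2} + v_{4}  ⟹  sig = (2; 1,1)
  P={6,8}:  v_{6} + v_{8} = v_{1} + v_{4} + 2·v_{9}  ⟹  sig = (2; 1,1,2)
  P={6,10}:  v_{6} + v_{10} = 2·v_{1} + v_{2} + v_{9}  ⟹  sig = (2; 1,1,2)
  P={5,6}:  v_{5} + v_{6} = v_{1} + 2·v_{9}  ⟹  sig = (2; 1,2)
  P={6,7}:  v_{6} + v_{7} = v_{1} + 2·v_{2} + 2·v_{4}  ⟹  sig = (2; 1,2,2)
  P={1,2,3}:  v_{1} + v_{2} + v_{3} = 0  ⟹  sig = (3; —)
  P={1,3,9}:  v_{1} + v_{3} + v_{9} = v_{8}  ⟹  sig = (3; 1)
  P={3,9,10}:  v_{3} + v_{9} + v_{10} = v_{5}  ⟹  sig = (3; 1)
  P={1,2,4,9}:  v_{1} + v_{2} + v_{4} + v_{9} = v_{6}  ⟹  sig = (4; 1)

so the primitive-relation signature multiset is
[(2; —), (2; 1), (2; 1), (2; 1), (2; 1), (2; 1,1), (2; 1,1), (2; 1,1), (2; 1,1,2), (2; 1,1,2), (2; 1,2), (2; 1,2,2), (3; —), (3; 1), (3; 1), (4; 1)]


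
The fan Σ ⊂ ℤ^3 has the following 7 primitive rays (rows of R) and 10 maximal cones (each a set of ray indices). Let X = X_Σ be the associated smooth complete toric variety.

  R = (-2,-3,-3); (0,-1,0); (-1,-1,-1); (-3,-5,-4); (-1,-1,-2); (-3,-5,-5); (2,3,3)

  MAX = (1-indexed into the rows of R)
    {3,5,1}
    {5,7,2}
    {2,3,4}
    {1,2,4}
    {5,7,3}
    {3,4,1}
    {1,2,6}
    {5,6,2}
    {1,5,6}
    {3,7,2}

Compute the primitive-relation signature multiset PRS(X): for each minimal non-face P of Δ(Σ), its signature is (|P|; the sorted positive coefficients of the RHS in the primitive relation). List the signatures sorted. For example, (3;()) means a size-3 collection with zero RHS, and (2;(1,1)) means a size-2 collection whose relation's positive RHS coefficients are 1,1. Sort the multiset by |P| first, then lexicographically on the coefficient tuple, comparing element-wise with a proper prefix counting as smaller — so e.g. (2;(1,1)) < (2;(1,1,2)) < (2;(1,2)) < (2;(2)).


Minimal non-faces — 9 found among 7 rays, 10 max cones:

  {1,7}:  v_{1} + v_{7} = 0 ; sig = (2;())
  {4,7}:  v_{4} + v_{7} = v_{2} + v_{3} ; sig = (2;(1,1))
  {6,7}:  v_{6} + v_{7} = v_{2} + v_{5} ; sig = (2;(1,1))
  {4,6}:  v_{4} + v_{6} = 3·v_{1} + v_{2} ; sig = (2;(1,3))
  {3,6}:  v_{3} + v_{6} = 2·v_{1} ; sig = (2;(2))
  {4,5}:  v_{4} + v_{5} = 2·v_{1} ; sig = (2;(2))
  {1,2,3}:  v_{1} + v_{2} + v_{3} = v_{4} ; sig = (3;(1))
  {1,2,5}:  v_{1} + v_{2} + v_{5} = v_{6} ; sig = (3;(1))
  {2,3,5}:  v_{2} + v_{3} + v_{5} = v_{1} ; sig = (3;(1))

so the primitive-relation signature multiset is
{ (2;()),  (2;(1,1)) ×2,  (2;(1,3)),  (2;(2)) ×2,  (3;(1)) ×3 }


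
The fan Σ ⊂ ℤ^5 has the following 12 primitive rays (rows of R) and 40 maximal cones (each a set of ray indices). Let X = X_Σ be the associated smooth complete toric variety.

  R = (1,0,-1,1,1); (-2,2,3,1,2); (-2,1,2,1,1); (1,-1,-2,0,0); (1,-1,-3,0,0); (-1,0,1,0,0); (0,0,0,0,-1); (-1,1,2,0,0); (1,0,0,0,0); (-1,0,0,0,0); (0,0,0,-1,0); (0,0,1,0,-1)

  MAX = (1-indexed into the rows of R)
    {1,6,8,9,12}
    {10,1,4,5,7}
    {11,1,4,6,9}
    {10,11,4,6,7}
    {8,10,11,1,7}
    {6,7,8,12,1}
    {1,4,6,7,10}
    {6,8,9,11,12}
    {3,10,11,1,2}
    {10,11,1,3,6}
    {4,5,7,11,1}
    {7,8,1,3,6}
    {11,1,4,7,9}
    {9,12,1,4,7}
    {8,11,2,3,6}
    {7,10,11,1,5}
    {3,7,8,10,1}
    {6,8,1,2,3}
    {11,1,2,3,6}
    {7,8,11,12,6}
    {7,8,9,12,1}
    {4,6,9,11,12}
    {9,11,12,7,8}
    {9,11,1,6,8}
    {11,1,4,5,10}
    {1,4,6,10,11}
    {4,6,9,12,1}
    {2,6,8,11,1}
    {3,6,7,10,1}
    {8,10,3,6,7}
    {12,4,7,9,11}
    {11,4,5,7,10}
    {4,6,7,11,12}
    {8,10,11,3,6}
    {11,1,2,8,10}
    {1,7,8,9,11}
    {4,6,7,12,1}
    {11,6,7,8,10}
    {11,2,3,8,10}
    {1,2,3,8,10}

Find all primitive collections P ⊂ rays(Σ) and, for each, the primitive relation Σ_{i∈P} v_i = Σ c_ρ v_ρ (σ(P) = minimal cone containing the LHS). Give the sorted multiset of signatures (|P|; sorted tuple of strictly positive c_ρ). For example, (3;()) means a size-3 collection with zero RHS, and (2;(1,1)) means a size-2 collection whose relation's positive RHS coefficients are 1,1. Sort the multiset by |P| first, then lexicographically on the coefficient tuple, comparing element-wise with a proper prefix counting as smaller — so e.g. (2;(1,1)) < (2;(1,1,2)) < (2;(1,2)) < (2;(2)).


Σ has 24 primitive collections:

  {4,8}:  v_{4} + v_{8} = 0 — sig = (2;())
  {9,10}:  v_{9} + v_{10} = 0 — sig = (2;())
  {5,6}:  v_{5} + v_{6} = v_{4} + v_{10} — sig = (2;(1,1))
  {5,12}:  v_{5} + v_{12} = v_{4} + v_{7} — sig = (2;(1,1))
  {10,12}:  v_{10} + v_{12} = v_{6} + v_{7} — sig = (2;(1,1))
  {2,4}:  v_{2} + v_{4} = v_{1} + v_{3} + v_{11} — sig = (2;(1,1,1))
  {3,4}:  v_{3} + v_{4} = v_{1} + v_{6} + v_{10} — sig = (2;(1,1,1))
  {3,9}:  v_{3} + v_{9} = v_{1} + v_{6} + v_{8} — sig = (2;(1,1,1))
  {5,8}:  v_{5} + v_{8} = v_{1} + v_{7} + v_{10} + v_{11} — sig = (2;(1,1,1,1))
  {5,9}:  v_{5} + v_{9} = v_{1} + v_{4} + v_{7} + v_{11} — sig = (2;(1,1,1,1))
  {3,12}:  v_{3} + v_{12} = v_{1} + 2·v_{6} + v_{7} + v_{8} — sig = (2;(1,1,1,2))
  {2,7}:  v_{2} + v_{7} = v_{1} + 2·v_{8} + v_{10} — sig = (2;(1,1,2))
  {2,12}:  v_{2} + v_{12} = v_{1} + v_{6} + 2·v_{8} — sig = (2;(1,1,2))
  {2,5}:  v_{2} + v_{5} = 2·v_{1} + v_{8} + 2·v_{10} + v_{11} — sig = (2;(1,1,2,2))
  {2,9}:  v_{2} + v_{9} = 2·v_{1} + v_{6} + 2·v_{8} + v_{11} — sig = (2;(1,1,2,2))
  {3,5}:  v_{3} + v_{5} = v_{1} + 2·v_{10} — sig = (2;(1,2))
  {1,11,12}:  v_{1} + v_{11} + v_{12} = v_{9} — sig = (3;(1))
  {6,7,9}:  v_{6} + v_{7} + v_{9} = v_{12} — sig = (3;(1))
  {3,7,11}:  v_{3} + v_{7} + v_{11} = v_{8} + v_{10} — sig = (3;(1,1))
  {2,6,10}:  v_{2} + v_{6} + v_{10} = 2·v_{3} + v_{11} — sig = (3;(1,2))
  {1,6,7,11}:  v_{1} + v_{6} + v_{7} + v_{11} = 0 — sig = (4;())
  {1,3,8,11}:  v_{1} + v_{3} + v_{8} + v_{11} = v_{2} — sig = (4;(1))
  {1,6,8,10}:  v_{1} + v_{6} + v_{8} + v_{10} = v_{3} — sig = (4;(1))
  {1,4,7,10,11}:  v_{1} + v_{4} + v_{7} + v_{10} + v_{11} = v_{5} — sig = (5;(1))

Sorted signature multiset PRS(X):
{ (2;()) ×2,  (2;(1,1)) ×3,  (2;(1,1,1)) ×3,  (2;(1,1,1,1)) ×2,  (2;(1,1,1,2)),  (2;(1,1,2)) ×2,  (2;(1,1,2,2)) ×2,  (2;(1,2)),  (3;(1)) ×2,  (3;(1,1)),  (3;(1,2)),  (4;()),  (4;(1)) ×2,  (5;(1)) }


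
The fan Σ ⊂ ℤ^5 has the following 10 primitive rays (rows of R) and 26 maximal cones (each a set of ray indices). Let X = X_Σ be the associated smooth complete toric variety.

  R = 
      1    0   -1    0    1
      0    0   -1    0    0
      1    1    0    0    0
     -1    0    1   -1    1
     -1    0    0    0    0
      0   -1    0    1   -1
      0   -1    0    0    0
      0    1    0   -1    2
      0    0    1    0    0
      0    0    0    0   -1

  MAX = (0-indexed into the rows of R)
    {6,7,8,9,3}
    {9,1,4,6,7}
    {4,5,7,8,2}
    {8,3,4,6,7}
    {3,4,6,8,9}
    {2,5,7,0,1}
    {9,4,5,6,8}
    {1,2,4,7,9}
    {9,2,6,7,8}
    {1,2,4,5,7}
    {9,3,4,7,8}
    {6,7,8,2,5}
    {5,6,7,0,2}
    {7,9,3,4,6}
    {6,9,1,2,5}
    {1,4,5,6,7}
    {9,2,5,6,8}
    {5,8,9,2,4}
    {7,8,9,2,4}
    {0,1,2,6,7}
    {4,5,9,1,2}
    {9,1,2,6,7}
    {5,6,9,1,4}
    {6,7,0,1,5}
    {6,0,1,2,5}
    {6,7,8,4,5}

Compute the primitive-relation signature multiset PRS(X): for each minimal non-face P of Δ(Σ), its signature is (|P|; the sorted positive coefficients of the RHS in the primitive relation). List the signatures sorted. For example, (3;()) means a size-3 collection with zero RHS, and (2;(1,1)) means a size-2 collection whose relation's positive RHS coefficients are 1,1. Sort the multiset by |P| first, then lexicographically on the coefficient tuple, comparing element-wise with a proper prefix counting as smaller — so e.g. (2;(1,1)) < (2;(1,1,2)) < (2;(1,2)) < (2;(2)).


12 minimal non-faces of Δ(Σ) (on 10 rays):

  {1,8}:  v_{1} + v_{8} = 0 — sig = (2;())
  {0,3}:  v_{0} + v_{3} = v_{6} + v_{7} — sig = (2;(1,1))
  {0,4}:  v_{0} + v_{4} = v_{1} + v_{5} + v_{7} — sig = (2;(1,1,1))
  {0,9}:  v_{0} + v_{9} = v_{1} + v_{2} + v_{6} — sig = (2;(1,1,1))
  {2,3}:  v_{2} + v_{3} = v_{7} + v_{8} + v_{9} — sig = (2;(1,1,1))
  {3,5}:  v_{3} + v_{5} = v_{4} + v_{6} + v_{8} — sig = (2;(1,1,1))
  {0,8}:  v_{0} + v_{8} = v_{2} + v_{5} + v_{6} + v_{7} — sig = (2;(1,1,1,1))
  {1,3}:  v_{1} + v_{3} = v_{4} + v_{6} + v_{7} + v_{9} — sig = (2;(1,1,1,1))
  {2,4,6}:  v_{2} + v_{4} + v_{6} = 0 — sig = (3;())
  {5,7,9}:  v_{5} + v_{7} + v_{9} = 0 — sig = (3;())
  {1,2,5,6,7}:  v_{1} + v_{2} + v_{5} + v_{6} + v_{7} = v_{0} — sig = (5;(1))
  {4,6,7,8,9}:  v_{4} + v_{6} + v_{7} + v_{8} + v_{9} = v_{3} — sig = (5;(1))

Hence PRS(X_Σ) =
[(2;()), (2;(1,1)), (2;(1,1,1)), (2;(1,1,1)), (2;(1,1,1)), (2;(1,1,1)), (2;(1,1,1,1)), (2;(1,1,1,1)), (3;()), (3;()), (5;(1)), (5;(1))]


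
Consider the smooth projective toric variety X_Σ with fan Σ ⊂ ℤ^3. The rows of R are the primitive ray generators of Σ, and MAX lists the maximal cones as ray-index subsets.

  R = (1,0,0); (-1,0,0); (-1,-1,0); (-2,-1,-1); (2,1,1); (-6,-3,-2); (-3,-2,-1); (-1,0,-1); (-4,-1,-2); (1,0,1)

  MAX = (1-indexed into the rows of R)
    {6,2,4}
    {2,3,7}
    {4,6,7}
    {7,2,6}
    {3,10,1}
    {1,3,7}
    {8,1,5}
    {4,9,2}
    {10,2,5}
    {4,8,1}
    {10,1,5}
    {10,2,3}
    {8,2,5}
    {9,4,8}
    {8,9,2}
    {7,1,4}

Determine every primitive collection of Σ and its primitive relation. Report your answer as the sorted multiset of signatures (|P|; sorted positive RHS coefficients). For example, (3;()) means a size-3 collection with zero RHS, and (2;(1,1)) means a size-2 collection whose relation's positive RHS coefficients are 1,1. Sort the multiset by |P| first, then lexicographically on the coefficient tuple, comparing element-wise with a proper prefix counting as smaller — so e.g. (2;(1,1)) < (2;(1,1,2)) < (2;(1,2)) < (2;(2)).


|primitive collections| = 23. Relations:

  • {1,2}:  v_{1} + v_{2} = 0  ⟹  sig = (2;())
  • {4,5}:  v_{4} + v_{5} = 0  ⟹  sig = (2;())
  • {8,10}:  v_{8} + v_{10} = 0  ⟹  sig = (2;())
  • {3,4}:  v_{3} + v_{4} = v_{7}  ⟹  sig = (2;(1))
  • {3,5}:  v_{3} + v_{5} = v_{10}  ⟹  sig = (2;(1))
  • {3,8}:  v_{3} + v_{8} = v_{4}  ⟹  sig = (2;(1))
  • {4,10}:  v_{4} + v_{10} = v_{3}  ⟹  sig = (2;(1))
  • {5,7}:  v_{5} + v_{7} = v_{3}  ⟹  sig = (2;(1))
  • {1,6}:  v_{1} + v_{6} = v_{4} + v_{7}  ⟹  sig = (2;(1,1))
  • {1,9}:  v_{1} + v_{9} = v_{4} + v_{8}  ⟹  sig = (2;(1,1))
  • {5,6}:  v_{5} + v_{6} = v_{2} + v_{7}  ⟹  sig = (2;(1,1))
  • {5,9}:  v_{5} + v_{9} = v_{2} + v_{8}  ⟹  sig = (2;(1,1))
  • {9,10}:  v_{9} + v_{10} = v_{2} + v_{4}  ⟹  sig = (2;(1,1))
  • {6,10}:  v_{6} + v_{10} = v_{2} + v_{3} + v_{7}  ⟹  sig = (2;(1,1,1))
  • {3,6}:  v_{3} + v_{6} = v_{2} + 2·v_{7}  ⟹  sig = (2;(1,2))
  • {3,9}:  v_{3} + v_{9} = v_{2} + 2·v_{4}  ⟹  sig = (2;(1,2))
  • {6,8}:  v_{6} + v_{8} = v_{2} + 3·v_{4}  ⟹  sig = (2;(1,3))
  • {7,9}:  v_{7} + v_{9} = v_{2} + 3·v_{4}  ⟹  sig = (2;(1,3))
  • {7,8}:  v_{7} + v_{8} = 2·v_{4}  ⟹  sig = (2;(2))
  • {7,10}:  v_{7} + v_{10} = 2·v_{3}  ⟹  sig = (2;(2))
  • {6,9}:  v_{6} + v_{9} = 2·v_{2} + 4·v_{4}  ⟹  sig = (2;(2,4))
  • {2,4,7}:  v_{2} + v_{4} + v_{7} = v_{6}  ⟹  sig = (3;(1))
  • {2,4,8}:  v_{2} + v_{4} + v_{8} = v_{9}  ⟹  sig = (3;(1))

Hence PRS(X_Σ) =
    (2;())
    (2;())
    (2;())
    (2;(1))
    (2;(1))
    (2;(1))
    (2;(1))
    (2;(1))
    (2;(1,1))
    (2;(1,1))
    (2;(1,1))
    (2;(1,1))
    (2;(1,1))
    (2;(1,1,1))
    (2;(1,2))
    (2;(1,2))
    (2;(1,3))
    (2;(1,3))
    (2;(2))
    (2;(2))
    (2;(2,4))
    (3;(1))
    (3;(1))


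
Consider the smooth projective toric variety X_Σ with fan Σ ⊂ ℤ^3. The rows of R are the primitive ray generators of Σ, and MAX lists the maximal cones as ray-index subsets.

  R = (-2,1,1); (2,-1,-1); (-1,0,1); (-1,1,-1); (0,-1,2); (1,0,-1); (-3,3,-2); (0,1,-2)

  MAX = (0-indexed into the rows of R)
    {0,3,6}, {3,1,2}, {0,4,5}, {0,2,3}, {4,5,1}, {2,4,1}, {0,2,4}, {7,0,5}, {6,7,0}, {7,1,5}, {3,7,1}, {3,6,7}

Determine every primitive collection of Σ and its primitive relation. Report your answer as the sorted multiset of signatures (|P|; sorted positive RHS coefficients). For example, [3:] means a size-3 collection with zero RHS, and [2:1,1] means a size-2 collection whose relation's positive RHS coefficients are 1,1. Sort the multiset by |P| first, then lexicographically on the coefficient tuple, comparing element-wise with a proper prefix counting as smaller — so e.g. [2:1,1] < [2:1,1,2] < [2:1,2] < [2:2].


Σ has 11 primitive collections:

  P = {0,1}:  v_{0} + v_{1} = 0  ⇒ sig = [2:]
  P = {2,5}:  v_{2} + v_{5} = 0  ⇒ sig = [2:]
  P = {4,7}:  v_{4} + v_{7} = 0  ⇒ sig = [2:]
  P = {2,7}:  v_{2} + v_{7} = v_{3}  ⇒ sig = [2:1]
  P = {3,4}:  v_{3} + v_{4} = v_{2}  ⇒ sig = [2:1]
  P = {3,5}:  v_{3} + v_{5} = v_{7}  ⇒ sig = [2:1]
  P = {1,6}:  v_{1} + v_{6} = v_{3} + v_{7}  ⇒ sig = [2:1,1]
  P = {4,6}:  v_{4} + v_{6} = v_{0} + v_{3}  ⇒ sig = [2:1,1]
  P = {2,6}:  v_{2} + v_{6} = v_{0} + 2·v_{3}  ⇒ sig = [2:1,2]
  P = {5,6}:  v_{5} + v_{6} = v_{0} + 2·v_{7}  ⇒ sig = [2:1,2]
  P = {0,3,7}:  v_{0} + v_{3} + v_{7} = v_{6}  ⇒ sig = [3:1]

Signatures (|P|; sorted positive RHS coefficients), sorted:
    [2:]
    [2:]
    [2:]
    [2:1]
    [2:1]
    [2:1]
    [2:1,1]
    [2:1,1]
    [2:1,2]
    [2:1,2]
    [3:1]


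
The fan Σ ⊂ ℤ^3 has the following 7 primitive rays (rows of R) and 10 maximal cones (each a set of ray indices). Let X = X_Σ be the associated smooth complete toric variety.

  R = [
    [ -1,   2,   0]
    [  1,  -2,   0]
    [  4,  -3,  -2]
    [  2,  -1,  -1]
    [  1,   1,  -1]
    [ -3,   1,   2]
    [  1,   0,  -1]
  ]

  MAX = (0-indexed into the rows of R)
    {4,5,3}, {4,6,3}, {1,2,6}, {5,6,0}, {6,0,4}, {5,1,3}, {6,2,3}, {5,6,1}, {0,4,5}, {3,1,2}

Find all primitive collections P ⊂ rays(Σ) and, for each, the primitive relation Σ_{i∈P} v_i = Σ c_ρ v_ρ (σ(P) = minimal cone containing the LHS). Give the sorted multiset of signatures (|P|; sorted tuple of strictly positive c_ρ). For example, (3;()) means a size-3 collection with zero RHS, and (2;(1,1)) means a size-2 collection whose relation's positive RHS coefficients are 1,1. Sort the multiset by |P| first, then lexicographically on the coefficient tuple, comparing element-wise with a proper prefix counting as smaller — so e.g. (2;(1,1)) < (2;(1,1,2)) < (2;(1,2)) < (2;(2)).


Primitive collections (9):

  P = {0,1}:  v_{0} + v_{1} = 0  ⟹  sig = (2;())
  P = {0,3}:  v_{0} + v_{3} = v_{4}  ⟹  sig = (2;(1))
  P = {1,4}:  v_{1} + v_{4} = v_{3}  ⟹  sig = (2;(1))
  P = {2,5}:  v_{2} + v_{5} = v_{1}  ⟹  sig = (2;(1))
  P = {0,2}:  v_{0} + v_{2} = v_{3} + v_{6}  ⟹  sig = (2;(1,1))
  P = {2,4}:  v_{2} + v_{4} = 2·v_{3} + v_{6}  ⟹  sig = (2;(1,2))
  P = {3,5,6}:  v_{3} + v_{5} + v_{6} = 0  ⟹  sig = (3;())
  P = {1,3,6}:  v_{1} + v_{3} + v_{6} = v_{2}  ⟹  sig = (3;(1))
  P = {4,5,6}:  v_{4} + v_{5} + v_{6} = v_{0}  ⟹  sig = (3;(1))

Sorted signature multiset PRS(X):
[(2;()), (2;(1)), (2;(1)), (2;(1)), (2;(1,1)), (2;(1,2)), (3;()), (3;(1)), (3;(1))]


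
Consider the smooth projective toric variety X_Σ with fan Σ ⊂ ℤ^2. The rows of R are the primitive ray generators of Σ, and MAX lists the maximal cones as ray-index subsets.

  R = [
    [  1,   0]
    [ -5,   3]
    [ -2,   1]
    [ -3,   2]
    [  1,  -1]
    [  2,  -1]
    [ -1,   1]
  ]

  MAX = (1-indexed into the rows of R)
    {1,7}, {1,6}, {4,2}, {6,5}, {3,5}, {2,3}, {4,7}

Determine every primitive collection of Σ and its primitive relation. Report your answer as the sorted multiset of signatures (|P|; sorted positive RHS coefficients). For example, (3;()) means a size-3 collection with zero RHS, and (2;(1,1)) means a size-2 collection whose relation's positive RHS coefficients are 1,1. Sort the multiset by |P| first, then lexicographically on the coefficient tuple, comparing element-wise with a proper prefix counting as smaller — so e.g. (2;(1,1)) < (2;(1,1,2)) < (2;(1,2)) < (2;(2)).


Minimal non-faces — 14 found among 7 rays, 7 max cones:

  • {3,6}:  v_{3} + v_{6} = 0  ⟹  sig = (2;())
  • {5,7}:  v_{5} + v_{7} = 0  ⟹  sig = (2;())
  • {1,3}:  v_{1} + v_{3} = v_{7}  ⟹  sig = (2;(1))
  • {1,5}:  v_{1} + v_{5} = v_{6}  ⟹  sig = (2;(1))
  • {2,6}:  v_{2} + v_{6} = v_{4}  ⟹  sig = (2;(1))
  • {3,4}:  v_{3} + v_{4} = v_{2}  ⟹  sig = (2;(1))
  • {3,7}:  v_{3} + v_{7} = v_{4}  ⟹  sig = (2;(1))
  • {4,5}:  v_{4} + v_{5} = v_{3}  ⟹  sig = (2;(1))
  • {4,6}:  v_{4} + v_{6} = v_{7}  ⟹  sig = (2;(1))
  • {6,7}:  v_{6} + v_{7} = v_{1}  ⟹  sig = (2;(1))
  • {1,2}:  v_{1} + v_{2} = v_{4} + v_{7}  ⟹  sig = (2;(1,1))
  • {1,4}:  v_{1} + v_{4} = 2·v_{7}  ⟹  sig = (2;(2))
  • {2,5}:  v_{2} + v_{5} = 2·v_{3}  ⟹  sig = (2;(2))
  • {2,7}:  v_{2} + v_{7} = 2·v_{4}  ⟹  sig = (2;(2))

Sorted signature multiset PRS(X):
    (2;())
    (2;())
    (2;(1))
    (2;(1))
    (2;(1))
    (2;(1))
    (2;(1))
    (2;(1))
    (2;(1))
    (2;(1))
    (2;(1,1))
    (2;(2))
    (2;(2))
    (2;(2))


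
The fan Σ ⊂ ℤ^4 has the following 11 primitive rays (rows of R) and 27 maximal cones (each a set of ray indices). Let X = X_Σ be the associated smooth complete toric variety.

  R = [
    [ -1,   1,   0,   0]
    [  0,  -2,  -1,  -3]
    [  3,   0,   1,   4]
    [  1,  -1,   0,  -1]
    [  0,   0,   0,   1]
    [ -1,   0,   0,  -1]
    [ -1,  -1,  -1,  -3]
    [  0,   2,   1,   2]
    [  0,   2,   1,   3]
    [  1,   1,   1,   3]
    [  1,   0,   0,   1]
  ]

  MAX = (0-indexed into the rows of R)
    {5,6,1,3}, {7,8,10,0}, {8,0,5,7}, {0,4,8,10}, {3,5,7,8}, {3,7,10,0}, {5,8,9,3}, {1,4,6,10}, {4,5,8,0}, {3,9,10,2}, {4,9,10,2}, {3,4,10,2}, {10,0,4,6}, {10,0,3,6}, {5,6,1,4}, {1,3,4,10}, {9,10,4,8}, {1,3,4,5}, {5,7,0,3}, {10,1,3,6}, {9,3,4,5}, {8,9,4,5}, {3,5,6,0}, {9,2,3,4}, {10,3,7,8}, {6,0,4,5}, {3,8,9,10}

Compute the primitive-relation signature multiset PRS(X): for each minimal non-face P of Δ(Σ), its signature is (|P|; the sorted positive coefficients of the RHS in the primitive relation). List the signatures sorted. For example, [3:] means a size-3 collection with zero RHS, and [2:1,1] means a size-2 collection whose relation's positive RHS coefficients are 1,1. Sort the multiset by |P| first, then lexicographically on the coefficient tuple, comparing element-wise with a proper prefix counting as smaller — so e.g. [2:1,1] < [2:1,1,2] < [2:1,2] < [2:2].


Primitive collections (22):

  {1,8}:  v_{1} + v_{8} = 0  ⇒ sig = [2:]
  {5,10}:  v_{5} + v_{10} = 0  ⇒ sig = [2:]
  {6,9}:  v_{6} + v_{9} = 0  ⇒ sig = [2:]
  {0,1}:  v_{0} + v_{1} = v_{6}  ⇒ sig = [2:1]
  {0,9}:  v_{0} + v_{9} = v_{8}  ⇒ sig = [2:1]
  {4,7}:  v_{4} + v_{7} = v_{8}  ⇒ sig = [2:1]
  {6,8}:  v_{6} + v_{8} = v_{0}  ⇒ sig = [2:1]
  {0,2}:  v_{0} + v_{2} = v_{9} + v_{10}  ⇒ sig = [2:1,1]
  {1,7}:  v_{1} + v_{7} = v_{0} + v_{3}  ⇒ sig = [2:1,1]
  {1,9}:  v_{1} + v_{9} = v_{3} + v_{4}  ⇒ sig = [2:1,1]
  {2,5}:  v_{2} + v_{5} = v_{3} + v_{4} + v_{9}  ⇒ sig = [2:1,1,1]
  {2,6}:  v_{2} + v_{6} = v_{3} + v_{4} + v_{10}  ⇒ sig = [2:1,1,1]
  {2,7}:  v_{2} + v_{7} = v_{3} + v_{8} + v_{9} + v_{10}  ⇒ sig = [2:1,1,1,1]
  {2,8}:  v_{2} + v_{8} = 2·v_{9} + v_{10}  ⇒ sig = [2:1,2]
  {6,7}:  v_{6} + v_{7} = 2·v_{0} + v_{3}  ⇒ sig = [2:1,2]
  {7,9}:  v_{7} + v_{9} = v_{3} + 2·v_{8}  ⇒ sig = [2:1,2]
  {1,2}:  v_{1} + v_{2} = 2·v_{3} + 2·v_{4} + v_{10}  ⇒ sig = [2:1,2,2]
  {0,3,4}:  v_{0} + v_{3} + v_{4} = 0  ⇒ sig = [3:]
  {0,3,8}:  v_{0} + v_{3} + v_{8} = v_{7}  ⇒ sig = [3:1]
  {3,4,6}:  v_{3} + v_{4} + v_{6} = v_{1}  ⇒ sig = [3:1]
  {3,4,8}:  v_{3} + v_{4} + v_{8} = v_{9}  ⇒ sig = [3:1]
  {3,4,9,10}:  v_{3} + v_{4} + v_{9} + v_{10} = v_{2}  ⇒ sig = [4:1]

Sorted signature multiset PRS(X):
{ [2:] ×3,  [2:1] ×4,  [2:1,1] ×3,  [2:1,1,1] ×2,  [2:1,1,1,1],  [2:1,2] ×3,  [2:1,2,2],  [3:],  [3:1] ×3,  [4:1] }


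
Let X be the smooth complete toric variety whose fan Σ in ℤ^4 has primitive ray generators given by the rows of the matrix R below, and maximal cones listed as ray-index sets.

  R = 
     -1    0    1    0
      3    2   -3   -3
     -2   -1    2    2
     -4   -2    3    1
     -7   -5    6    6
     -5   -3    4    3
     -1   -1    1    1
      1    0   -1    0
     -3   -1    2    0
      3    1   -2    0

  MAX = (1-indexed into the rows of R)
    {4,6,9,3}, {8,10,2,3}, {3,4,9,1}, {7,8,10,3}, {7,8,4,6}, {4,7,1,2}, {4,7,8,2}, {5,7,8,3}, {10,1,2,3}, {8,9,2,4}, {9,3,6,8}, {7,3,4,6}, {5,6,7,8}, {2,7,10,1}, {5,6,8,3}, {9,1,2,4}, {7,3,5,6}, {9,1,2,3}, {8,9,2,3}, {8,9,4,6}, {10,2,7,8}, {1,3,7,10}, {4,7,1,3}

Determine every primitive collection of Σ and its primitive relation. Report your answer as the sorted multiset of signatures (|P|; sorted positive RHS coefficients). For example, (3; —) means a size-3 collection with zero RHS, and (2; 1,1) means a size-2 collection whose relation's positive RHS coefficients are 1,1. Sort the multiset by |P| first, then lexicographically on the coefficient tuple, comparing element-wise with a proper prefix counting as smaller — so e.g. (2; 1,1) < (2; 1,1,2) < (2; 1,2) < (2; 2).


16 minimal non-faces of Δ(Σ) (on 10 rays):

  • {1,8}:  v_{1} + v_{8} = 0  →  sig = (2; —)
  • {9,10}:  v_{9} + v_{10} = 0  →  sig = (2; —)
  • {4,10}:  v_{4} + v_{10} = v_{7}  →  sig = (2; 1)
  • {7,9}:  v_{7} + v_{9} = v_{4}  →  sig = (2; 1)
  • {1,6}:  v_{1} + v_{6} = v_{3} + v_{4}  →  sig = (2; 1,1)
  • {2,5}:  v_{2} + v_{5} = v_{6} + v_{8}  →  sig = (2; 1,1)
  • {2,6}:  v_{2} + v_{6} = v_{8} + v_{9}  →  sig = (2; 1,1)
  • {1,5}:  v_{1} + v_{5} = v_{3} + v_{6} + v_{7}  →  sig = (2; 1,1,1)
  • {6,10}:  v_{6} + v_{10} = v_{3} + v_{7} + v_{8}  →  sig = (2; 1,1,1)
  • {4,5}:  v_{4} + v_{5} = 2·v_{6} + v_{7}  →  sig = (2; 1,2)
  • {5,9}:  v_{5} + v_{9} = 2·v_{6}  →  sig = (2; 2)
  • {5,10}:  v_{5} + v_{10} = 2·v_{3} + 2·v_{7} + 2·v_{8}  →  sig = (2; 2,2,2)
  • {2,3,7}:  v_{2} + v_{3} + v_{7} = 0  →  sig = (3; —)
  • {2,3,4}:  v_{2} + v_{3} + v_{4} = v_{9}  →  sig = (3; 1)
  • {3,4,8}:  v_{3} + v_{4} + v_{8} = v_{6}  →  sig = (3; 1)
  • {3,6,7,8}:  v_{3} + v_{6} + v_{7} + v_{8} = v_{5}  →  sig = (4; 1)

Hence PRS(X_Σ) =
[(2; —), (2; —), (2; 1), (2; 1), (2; 1,1), (2; 1,1), (2; 1,1), (2; 1,1,1), (2; 1,1,1), (2; 1,2), (2; 2), (2; 2,2,2), (3; —), (3; 1), (3; 1), (4; 1)]


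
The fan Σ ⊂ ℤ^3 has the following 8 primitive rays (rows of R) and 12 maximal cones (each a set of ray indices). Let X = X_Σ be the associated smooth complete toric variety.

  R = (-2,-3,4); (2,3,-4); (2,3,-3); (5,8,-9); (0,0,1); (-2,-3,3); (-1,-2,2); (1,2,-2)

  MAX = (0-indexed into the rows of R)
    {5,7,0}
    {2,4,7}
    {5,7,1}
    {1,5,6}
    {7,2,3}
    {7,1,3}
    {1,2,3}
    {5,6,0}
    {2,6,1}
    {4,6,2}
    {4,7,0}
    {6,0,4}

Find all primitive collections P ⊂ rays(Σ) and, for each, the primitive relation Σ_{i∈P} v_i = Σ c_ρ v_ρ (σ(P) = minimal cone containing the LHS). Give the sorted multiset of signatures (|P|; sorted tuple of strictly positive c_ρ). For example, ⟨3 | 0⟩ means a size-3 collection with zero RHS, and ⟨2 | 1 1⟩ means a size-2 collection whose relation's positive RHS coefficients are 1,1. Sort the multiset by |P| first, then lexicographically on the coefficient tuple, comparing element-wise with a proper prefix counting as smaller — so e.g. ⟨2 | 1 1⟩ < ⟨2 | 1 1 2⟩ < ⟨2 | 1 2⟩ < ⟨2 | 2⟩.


The 11 primitive collections of Σ (r=8, n=3):

  • {0,1}:  v_{0} + v_{1} = 0 — sig = ⟨2 | 0⟩
  • {2,5}:  v_{2} + v_{5} = 0 — sig = ⟨2 | 0⟩
  • {6,7}:  v_{6} + v_{7} = 0 — sig = ⟨2 | 0⟩
  • {0,2}:  v_{0} + v_{2} = v_{4} — sig = ⟨2 | 1⟩
  • {1,4}:  v_{1} + v_{4} = v_{2} — sig = ⟨2 | 1⟩
  • {4,5}:  v_{4} + v_{5} = v_{0} — sig = ⟨2 | 1⟩
  • {0,3}:  v_{0} + v_{3} = v_{2} + v_{7} — sig = ⟨2 | 1 1⟩
  • {3,5}:  v_{3} + v_{5} = v_{1} + v_{7} — sig = ⟨2 | 1 1⟩
  • {3,6}:  v_{3} + v_{6} = v_{1} + v_{2} — sig = ⟨2 | 1 1⟩
  • {3,4}:  v_{3} + v_{4} = 2·v_{2} + v_{7} — sig = ⟨2 | 1 2⟩
  • {1,2,7}:  v_{1} + v_{2} + v_{7} = v_{3} — sig = ⟨3 | 1⟩

Sorted signature multiset PRS(X):
[⟨2 | 0⟩, ⟨2 | 0⟩, ⟨2 | 0⟩, ⟨2 | 1⟩, ⟨2 | 1⟩, ⟨2 | 1⟩, ⟨2 | 1 1⟩, ⟨2 | 1 1⟩, ⟨2 | 1 1⟩, ⟨2 | 1 2⟩, ⟨3 | 1⟩]


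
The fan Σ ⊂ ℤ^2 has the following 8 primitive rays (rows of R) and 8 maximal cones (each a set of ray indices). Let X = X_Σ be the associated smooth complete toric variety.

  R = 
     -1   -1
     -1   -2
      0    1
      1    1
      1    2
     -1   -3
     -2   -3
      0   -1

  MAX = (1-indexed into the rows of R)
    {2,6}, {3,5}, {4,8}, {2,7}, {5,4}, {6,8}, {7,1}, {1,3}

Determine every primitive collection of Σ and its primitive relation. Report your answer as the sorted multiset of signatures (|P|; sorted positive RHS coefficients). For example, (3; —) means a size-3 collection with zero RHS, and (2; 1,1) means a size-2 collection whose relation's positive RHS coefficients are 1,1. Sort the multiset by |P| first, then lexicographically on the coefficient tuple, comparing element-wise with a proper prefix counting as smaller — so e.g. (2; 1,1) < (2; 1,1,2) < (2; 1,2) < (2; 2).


Δ(Σ) — 8 vertices, 20 min non-faces:

  • {1,4}:  v_{1} + v_{4} = 0  ⟹  sig = (2; —)
  • {2,5}:  v_{2} + v_{5} = 0  ⟹  sig = (2; —)
  • {3,8}:  v_{3} + v_{8} = 0  ⟹  sig = (2; —)
  • {1,2}:  v_{1} + v_{2} = v_{7}  ⟹  sig = (2; 1)
  • {1,5}:  v_{1} + v_{5} = v_{3}  ⟹  sig = (2; 1)
  • {1,8}:  v_{1} + v_{8} = v_{2}  ⟹  sig = (2; 1)
  • {2,3}:  v_{2} + v_{3} = v_{1}  ⟹  sig = (2; 1)
  • {2,4}:  v_{2} + v_{4} = v_{8}  ⟹  sig = (2; 1)
  • {2,8}:  v_{2} + v_{8} = v_{6}  ⟹  sig = (2; 1)
  • {3,4}:  v_{3} + v_{4} = v_{5}  ⟹  sig = (2; 1)
  • {3,6}:  v_{3} + v_{6} = v_{2}  ⟹  sig = (2; 1)
  • {4,7}:  v_{4} + v_{7} = v_{2}  ⟹  sig = (2; 1)
  • {5,6}:  v_{5} + v_{6} = v_{8}  ⟹  sig = (2; 1)
  • {5,7}:  v_{5} + v_{7} = v_{1}  ⟹  sig = (2; 1)
  • {5,8}:  v_{5} + v_{8} = v_{4}  ⟹  sig = (2; 1)
  • {1,6}:  v_{1} + v_{6} = 2·v_{2}  ⟹  sig = (2; 2)
  • {3,7}:  v_{3} + v_{7} = 2·v_{1}  ⟹  sig = (2; 2)
  • {4,6}:  v_{4} + v_{6} = 2·v_{8}  ⟹  sig = (2; 2)
  • {7,8}:  v_{7} + v_{8} = 2·v_{2}  ⟹  sig = (2; 2)
  • {6,7}:  v_{6} + v_{7} = 3·v_{2}  ⟹  sig = (2; 3)

Sorted signature multiset PRS(X):
    (2; —)
    (2; —)
    (2; —)
    (2; 1)
    (2; 1)
    (2; 1)
    (2; 1)
    (2; 1)
    (2; 1)
    (2; 1)
    (2; 1)
    (2; 1)
    (2; 1)
    (2; 1)
    (2; 1)
    (2; 2)
    (2; 2)
    (2; 2)
    (2; 2)
    (2; 3)


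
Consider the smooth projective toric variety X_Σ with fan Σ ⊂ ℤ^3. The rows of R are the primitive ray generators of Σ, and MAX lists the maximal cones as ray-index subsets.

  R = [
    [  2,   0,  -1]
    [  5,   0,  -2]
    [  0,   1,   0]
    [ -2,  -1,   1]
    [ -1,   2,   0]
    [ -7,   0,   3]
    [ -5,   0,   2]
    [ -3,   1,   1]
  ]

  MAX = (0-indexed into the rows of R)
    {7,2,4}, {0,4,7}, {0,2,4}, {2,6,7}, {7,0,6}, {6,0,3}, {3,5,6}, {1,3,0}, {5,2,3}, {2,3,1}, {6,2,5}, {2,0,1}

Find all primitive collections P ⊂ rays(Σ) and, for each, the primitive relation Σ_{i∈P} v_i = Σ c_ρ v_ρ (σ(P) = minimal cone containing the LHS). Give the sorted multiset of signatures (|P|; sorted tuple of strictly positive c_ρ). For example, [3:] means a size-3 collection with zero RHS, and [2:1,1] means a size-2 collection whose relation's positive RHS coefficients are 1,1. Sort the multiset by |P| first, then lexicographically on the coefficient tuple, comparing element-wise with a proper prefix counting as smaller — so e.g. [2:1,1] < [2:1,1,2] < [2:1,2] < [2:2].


Minimal non-faces — 14 found among 8 rays, 12 max cones:

  P = {1,6}:  v_{1} + v_{6} = 0  so sig = [2:]
  P = {0,5}:  v_{0} + v_{5} = v_{6}  so sig = [2:1]
  P = {3,4}:  v_{3} + v_{4} = v_{7}  so sig = [2:1]
  P = {3,7}:  v_{3} + v_{7} = v_{6}  so sig = [2:1]
  P = {1,5}:  v_{1} + v_{5} = v_{2} + v_{3}  so sig = [2:1,1]
  P = {1,7}:  v_{1} + v_{7} = v_{0} + v_{2}  so sig = [2:1,1]
  P = {4,5}:  v_{4} + v_{5} = v_{2} + v_{6} + v_{7}  so sig = [2:1,1,1]
  P = {5,7}:  v_{5} + v_{7} = v_{2} + 2·v_{6}  so sig = [2:1,2]
  P = {4,6}:  v_{4} + v_{6} = 2·v_{7}  so sig = [2:2]
  P = {1,4}:  v_{1} + v_{4} = 2·v_{0} + 2·v_{2}  so sig = [2:2,2]
  P = {0,2,3}:  v_{0} + v_{2} + v_{3} = 0  so sig = [3:]
  P = {0,2,6}:  v_{0} + v_{2} + v_{6} = v_{7}  so sig = [3:1]
  P = {0,2,7}:  v_{0} + v_{2} + v_{7} = v_{4}  so sig = [3:1]
  P = {2,3,6}:  v_{2} + v_{3} + v_{6} = v_{5}  so sig = [3:1]

Hence PRS(X_Σ) =
    |P|=2: 10 collections, coeffs (), (1), (1), (1), (1,1), (1,1), (1,1,1), (1,2), (2), (2,2)
    |P|=3: 4 collections, coeffs (), (1), (1), (1)


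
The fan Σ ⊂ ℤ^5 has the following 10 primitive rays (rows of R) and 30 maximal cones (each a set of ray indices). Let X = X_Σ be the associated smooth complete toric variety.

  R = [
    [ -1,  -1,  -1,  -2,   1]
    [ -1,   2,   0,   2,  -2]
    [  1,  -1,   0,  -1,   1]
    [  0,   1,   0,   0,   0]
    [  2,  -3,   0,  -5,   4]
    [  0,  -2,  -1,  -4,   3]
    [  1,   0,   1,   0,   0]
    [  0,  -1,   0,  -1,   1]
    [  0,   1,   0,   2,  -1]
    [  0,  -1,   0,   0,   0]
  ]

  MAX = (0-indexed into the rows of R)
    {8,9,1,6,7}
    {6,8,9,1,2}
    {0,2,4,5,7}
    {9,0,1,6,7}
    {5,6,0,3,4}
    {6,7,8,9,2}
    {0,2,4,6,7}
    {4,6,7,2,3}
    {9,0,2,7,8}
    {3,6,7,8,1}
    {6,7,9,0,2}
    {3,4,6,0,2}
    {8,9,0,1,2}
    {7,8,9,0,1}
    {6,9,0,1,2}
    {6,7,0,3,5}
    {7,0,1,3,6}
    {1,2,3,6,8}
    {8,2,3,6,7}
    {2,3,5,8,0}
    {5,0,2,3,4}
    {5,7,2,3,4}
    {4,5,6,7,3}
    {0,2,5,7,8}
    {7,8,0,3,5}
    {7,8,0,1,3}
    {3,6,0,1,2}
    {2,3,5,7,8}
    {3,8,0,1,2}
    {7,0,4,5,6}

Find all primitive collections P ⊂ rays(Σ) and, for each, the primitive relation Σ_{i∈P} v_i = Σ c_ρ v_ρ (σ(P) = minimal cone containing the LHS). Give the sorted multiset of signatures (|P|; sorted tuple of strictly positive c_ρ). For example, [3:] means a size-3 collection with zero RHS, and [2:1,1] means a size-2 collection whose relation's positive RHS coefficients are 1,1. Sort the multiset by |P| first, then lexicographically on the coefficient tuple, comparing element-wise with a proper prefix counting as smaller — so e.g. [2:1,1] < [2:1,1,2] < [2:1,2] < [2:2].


|primitive collections| = 12. Relations:

  {3,9}:  v_{3} + v_{9} = 0  ⇒ sig = [2:]
  {1,5}:  v_{1} + v_{5} = v_{0} + v_{3}  ⇒ sig = [2:1,1]
  {5,9}:  v_{5} + v_{9} = v_{0} + v_{2} + v_{7}  ⇒ sig = [2:1,1,1]
  {1,4}:  v_{1} + v_{4} = v_{0} + v_{2} + v_{3} + v_{6}  ⇒ sig = [2:1,1,1,1]
  {4,9}:  v_{4} + v_{9} = v_{0} + 2·v_{2} + v_{6} + v_{7}  ⇒ sig = [2:1,1,1,2]
  {4,8}:  v_{4} + v_{8} = 2·v_{2} + v_{3} + v_{7}  ⇒ sig = [2:1,1,2]
  {0,6,8}:  v_{0} + v_{6} + v_{8} = 0  ⇒ sig = [3:]
  {1,2,7}:  v_{1} + v_{2} + v_{7} = 0  ⇒ sig = [3:]
  {2,5,6}:  v_{2} + v_{5} + v_{6} = v_{4}  ⇒ sig = [3:1]
  {5,6,8}:  v_{5} + v_{6} + v_{8} = v_{2} + v_{3} + v_{7}  ⇒ sig = [3:1,1,1]
  {0,2,3,7}:  v_{0} + v_{2} + v_{3} + v_{7} = v_{5}  ⇒ sig = [4:1]
  {0,3,4,7}:  v_{0} + v_{3} + v_{4} + v_{7} = 2·v_{5} + v_{6}  ⇒ sig = [4:1,2]

Signatures (|P|; sorted positive RHS coefficients), sorted:
[[2:], [2:1,1], [2:1,1,1], [2:1,1,1,1], [2:1,1,1,2], [2:1,1,2], [3:], [3:], [3:1], [3:1,1,1], [4:1], [4:1,2]]
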